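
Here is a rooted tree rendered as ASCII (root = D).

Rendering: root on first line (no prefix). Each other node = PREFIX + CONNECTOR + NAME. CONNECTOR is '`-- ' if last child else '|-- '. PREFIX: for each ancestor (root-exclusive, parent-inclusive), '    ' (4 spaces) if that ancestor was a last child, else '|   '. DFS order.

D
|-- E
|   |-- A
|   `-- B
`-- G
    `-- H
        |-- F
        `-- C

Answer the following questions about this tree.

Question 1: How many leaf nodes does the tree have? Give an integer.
Answer: 4

Derivation:
Leaves (nodes with no children): A, B, C, F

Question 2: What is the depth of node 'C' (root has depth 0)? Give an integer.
Answer: 3

Derivation:
Path from root to C: D -> G -> H -> C
Depth = number of edges = 3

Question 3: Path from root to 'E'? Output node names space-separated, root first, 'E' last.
Walk down from root: D -> E

Answer: D E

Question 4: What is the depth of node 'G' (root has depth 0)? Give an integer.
Path from root to G: D -> G
Depth = number of edges = 1

Answer: 1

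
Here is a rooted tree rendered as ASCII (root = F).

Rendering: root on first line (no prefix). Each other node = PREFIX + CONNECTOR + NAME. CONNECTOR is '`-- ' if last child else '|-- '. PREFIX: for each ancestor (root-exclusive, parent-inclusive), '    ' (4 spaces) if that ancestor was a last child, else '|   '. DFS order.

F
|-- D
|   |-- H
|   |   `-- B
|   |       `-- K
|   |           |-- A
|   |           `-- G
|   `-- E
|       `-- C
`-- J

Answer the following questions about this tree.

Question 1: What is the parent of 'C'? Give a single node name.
Answer: E

Derivation:
Scan adjacency: C appears as child of E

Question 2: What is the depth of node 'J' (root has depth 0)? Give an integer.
Answer: 1

Derivation:
Path from root to J: F -> J
Depth = number of edges = 1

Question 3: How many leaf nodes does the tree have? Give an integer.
Leaves (nodes with no children): A, C, G, J

Answer: 4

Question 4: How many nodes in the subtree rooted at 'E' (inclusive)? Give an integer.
Answer: 2

Derivation:
Subtree rooted at E contains: C, E
Count = 2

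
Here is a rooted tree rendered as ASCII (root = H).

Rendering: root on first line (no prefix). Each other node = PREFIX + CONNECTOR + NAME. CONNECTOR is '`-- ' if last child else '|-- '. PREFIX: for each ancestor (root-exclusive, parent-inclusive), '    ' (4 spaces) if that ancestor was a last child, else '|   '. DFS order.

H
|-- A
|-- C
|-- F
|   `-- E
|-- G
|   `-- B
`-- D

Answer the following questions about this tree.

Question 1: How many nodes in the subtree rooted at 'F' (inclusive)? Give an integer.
Subtree rooted at F contains: E, F
Count = 2

Answer: 2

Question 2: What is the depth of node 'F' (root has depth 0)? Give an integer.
Path from root to F: H -> F
Depth = number of edges = 1

Answer: 1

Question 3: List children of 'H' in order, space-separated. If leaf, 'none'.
Answer: A C F G D

Derivation:
Node H's children (from adjacency): A, C, F, G, D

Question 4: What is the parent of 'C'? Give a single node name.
Answer: H

Derivation:
Scan adjacency: C appears as child of H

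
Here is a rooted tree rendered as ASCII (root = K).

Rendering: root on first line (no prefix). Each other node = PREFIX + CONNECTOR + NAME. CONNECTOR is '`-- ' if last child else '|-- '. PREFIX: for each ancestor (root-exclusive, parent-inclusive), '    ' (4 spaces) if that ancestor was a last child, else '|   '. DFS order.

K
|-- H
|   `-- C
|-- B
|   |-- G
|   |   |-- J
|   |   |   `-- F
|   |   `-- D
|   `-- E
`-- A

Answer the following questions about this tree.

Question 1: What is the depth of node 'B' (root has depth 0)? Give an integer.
Path from root to B: K -> B
Depth = number of edges = 1

Answer: 1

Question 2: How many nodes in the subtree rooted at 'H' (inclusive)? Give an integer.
Subtree rooted at H contains: C, H
Count = 2

Answer: 2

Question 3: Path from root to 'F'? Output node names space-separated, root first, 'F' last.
Walk down from root: K -> B -> G -> J -> F

Answer: K B G J F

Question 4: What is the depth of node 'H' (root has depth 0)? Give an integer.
Path from root to H: K -> H
Depth = number of edges = 1

Answer: 1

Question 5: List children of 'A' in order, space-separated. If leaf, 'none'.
Answer: none

Derivation:
Node A's children (from adjacency): (leaf)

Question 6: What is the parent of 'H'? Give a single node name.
Scan adjacency: H appears as child of K

Answer: K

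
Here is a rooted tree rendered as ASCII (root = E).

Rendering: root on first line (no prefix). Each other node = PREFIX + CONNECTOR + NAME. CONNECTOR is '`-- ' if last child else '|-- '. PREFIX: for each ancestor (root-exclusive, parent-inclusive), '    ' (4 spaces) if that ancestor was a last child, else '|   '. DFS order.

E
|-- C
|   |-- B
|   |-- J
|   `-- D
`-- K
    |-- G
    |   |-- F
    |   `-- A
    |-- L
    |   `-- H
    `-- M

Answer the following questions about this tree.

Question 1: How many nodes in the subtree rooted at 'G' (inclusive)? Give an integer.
Subtree rooted at G contains: A, F, G
Count = 3

Answer: 3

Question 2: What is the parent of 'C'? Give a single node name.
Answer: E

Derivation:
Scan adjacency: C appears as child of E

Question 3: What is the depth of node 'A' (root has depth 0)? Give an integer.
Path from root to A: E -> K -> G -> A
Depth = number of edges = 3

Answer: 3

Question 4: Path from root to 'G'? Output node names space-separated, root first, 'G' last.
Answer: E K G

Derivation:
Walk down from root: E -> K -> G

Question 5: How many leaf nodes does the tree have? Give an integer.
Leaves (nodes with no children): A, B, D, F, H, J, M

Answer: 7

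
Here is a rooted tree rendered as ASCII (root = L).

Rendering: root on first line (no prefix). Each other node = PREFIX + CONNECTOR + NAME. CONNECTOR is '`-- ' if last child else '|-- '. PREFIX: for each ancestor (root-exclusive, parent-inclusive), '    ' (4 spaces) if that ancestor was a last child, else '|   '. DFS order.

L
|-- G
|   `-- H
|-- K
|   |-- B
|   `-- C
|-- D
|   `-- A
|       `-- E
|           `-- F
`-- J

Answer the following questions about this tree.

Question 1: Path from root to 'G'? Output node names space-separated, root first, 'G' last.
Walk down from root: L -> G

Answer: L G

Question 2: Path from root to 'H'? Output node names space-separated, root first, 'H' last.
Answer: L G H

Derivation:
Walk down from root: L -> G -> H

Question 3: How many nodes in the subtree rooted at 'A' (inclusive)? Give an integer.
Answer: 3

Derivation:
Subtree rooted at A contains: A, E, F
Count = 3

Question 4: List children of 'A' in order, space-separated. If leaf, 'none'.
Answer: E

Derivation:
Node A's children (from adjacency): E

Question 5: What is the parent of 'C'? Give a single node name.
Scan adjacency: C appears as child of K

Answer: K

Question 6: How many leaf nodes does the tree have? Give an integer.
Leaves (nodes with no children): B, C, F, H, J

Answer: 5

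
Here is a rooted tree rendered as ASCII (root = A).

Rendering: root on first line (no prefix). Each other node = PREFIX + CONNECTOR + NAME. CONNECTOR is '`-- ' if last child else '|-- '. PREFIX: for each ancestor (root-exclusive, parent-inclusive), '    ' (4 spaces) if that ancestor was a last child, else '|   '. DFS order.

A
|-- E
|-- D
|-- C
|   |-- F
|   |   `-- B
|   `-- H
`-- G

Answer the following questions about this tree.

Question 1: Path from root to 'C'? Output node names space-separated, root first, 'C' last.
Answer: A C

Derivation:
Walk down from root: A -> C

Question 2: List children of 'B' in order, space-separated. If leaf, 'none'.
Node B's children (from adjacency): (leaf)

Answer: none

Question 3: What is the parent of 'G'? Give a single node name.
Answer: A

Derivation:
Scan adjacency: G appears as child of A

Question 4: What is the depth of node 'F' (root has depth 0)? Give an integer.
Answer: 2

Derivation:
Path from root to F: A -> C -> F
Depth = number of edges = 2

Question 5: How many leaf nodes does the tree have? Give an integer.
Answer: 5

Derivation:
Leaves (nodes with no children): B, D, E, G, H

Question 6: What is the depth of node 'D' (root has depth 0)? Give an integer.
Path from root to D: A -> D
Depth = number of edges = 1

Answer: 1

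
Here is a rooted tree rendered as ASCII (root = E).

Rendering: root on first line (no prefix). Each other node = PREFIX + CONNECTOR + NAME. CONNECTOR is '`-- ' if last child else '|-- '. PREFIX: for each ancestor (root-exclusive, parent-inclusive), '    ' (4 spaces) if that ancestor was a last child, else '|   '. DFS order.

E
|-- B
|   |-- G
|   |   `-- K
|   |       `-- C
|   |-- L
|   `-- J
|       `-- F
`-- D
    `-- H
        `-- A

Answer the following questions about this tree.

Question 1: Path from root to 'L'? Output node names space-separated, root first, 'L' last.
Walk down from root: E -> B -> L

Answer: E B L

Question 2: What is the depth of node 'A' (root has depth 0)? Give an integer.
Path from root to A: E -> D -> H -> A
Depth = number of edges = 3

Answer: 3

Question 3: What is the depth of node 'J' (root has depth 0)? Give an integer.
Path from root to J: E -> B -> J
Depth = number of edges = 2

Answer: 2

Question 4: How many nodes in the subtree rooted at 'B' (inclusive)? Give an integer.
Answer: 7

Derivation:
Subtree rooted at B contains: B, C, F, G, J, K, L
Count = 7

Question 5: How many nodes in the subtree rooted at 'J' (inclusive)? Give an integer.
Answer: 2

Derivation:
Subtree rooted at J contains: F, J
Count = 2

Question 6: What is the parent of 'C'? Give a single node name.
Answer: K

Derivation:
Scan adjacency: C appears as child of K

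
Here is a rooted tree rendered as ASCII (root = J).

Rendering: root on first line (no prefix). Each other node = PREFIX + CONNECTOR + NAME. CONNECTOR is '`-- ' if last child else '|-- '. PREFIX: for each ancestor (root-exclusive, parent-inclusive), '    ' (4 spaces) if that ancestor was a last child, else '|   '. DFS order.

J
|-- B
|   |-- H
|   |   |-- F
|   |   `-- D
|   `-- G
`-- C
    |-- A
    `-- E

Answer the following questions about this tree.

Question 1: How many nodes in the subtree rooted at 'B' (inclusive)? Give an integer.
Subtree rooted at B contains: B, D, F, G, H
Count = 5

Answer: 5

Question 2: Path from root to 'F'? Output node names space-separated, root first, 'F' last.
Answer: J B H F

Derivation:
Walk down from root: J -> B -> H -> F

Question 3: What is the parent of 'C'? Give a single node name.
Scan adjacency: C appears as child of J

Answer: J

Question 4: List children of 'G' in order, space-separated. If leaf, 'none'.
Answer: none

Derivation:
Node G's children (from adjacency): (leaf)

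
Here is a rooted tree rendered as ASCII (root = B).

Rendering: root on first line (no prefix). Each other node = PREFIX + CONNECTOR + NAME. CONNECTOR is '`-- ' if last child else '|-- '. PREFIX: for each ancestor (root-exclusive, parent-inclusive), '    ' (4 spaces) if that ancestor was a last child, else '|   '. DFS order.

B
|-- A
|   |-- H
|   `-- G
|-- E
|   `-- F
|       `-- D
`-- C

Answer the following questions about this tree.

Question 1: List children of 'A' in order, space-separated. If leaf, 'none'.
Answer: H G

Derivation:
Node A's children (from adjacency): H, G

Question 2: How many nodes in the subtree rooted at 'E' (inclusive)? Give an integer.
Subtree rooted at E contains: D, E, F
Count = 3

Answer: 3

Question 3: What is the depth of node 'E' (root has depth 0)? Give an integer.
Path from root to E: B -> E
Depth = number of edges = 1

Answer: 1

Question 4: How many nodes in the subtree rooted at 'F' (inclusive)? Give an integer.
Subtree rooted at F contains: D, F
Count = 2

Answer: 2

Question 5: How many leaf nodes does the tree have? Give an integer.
Leaves (nodes with no children): C, D, G, H

Answer: 4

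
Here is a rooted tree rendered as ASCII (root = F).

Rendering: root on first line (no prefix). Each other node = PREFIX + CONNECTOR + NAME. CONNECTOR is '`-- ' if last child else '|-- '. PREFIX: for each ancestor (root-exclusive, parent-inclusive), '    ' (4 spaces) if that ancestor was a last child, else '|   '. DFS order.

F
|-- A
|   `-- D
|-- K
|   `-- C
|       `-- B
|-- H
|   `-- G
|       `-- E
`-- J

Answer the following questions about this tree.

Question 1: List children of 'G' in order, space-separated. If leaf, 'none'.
Answer: E

Derivation:
Node G's children (from adjacency): E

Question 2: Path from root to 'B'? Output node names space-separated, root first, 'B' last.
Walk down from root: F -> K -> C -> B

Answer: F K C B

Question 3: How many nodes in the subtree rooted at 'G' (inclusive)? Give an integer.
Answer: 2

Derivation:
Subtree rooted at G contains: E, G
Count = 2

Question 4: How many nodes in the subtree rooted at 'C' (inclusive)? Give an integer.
Subtree rooted at C contains: B, C
Count = 2

Answer: 2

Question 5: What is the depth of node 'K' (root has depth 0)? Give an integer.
Answer: 1

Derivation:
Path from root to K: F -> K
Depth = number of edges = 1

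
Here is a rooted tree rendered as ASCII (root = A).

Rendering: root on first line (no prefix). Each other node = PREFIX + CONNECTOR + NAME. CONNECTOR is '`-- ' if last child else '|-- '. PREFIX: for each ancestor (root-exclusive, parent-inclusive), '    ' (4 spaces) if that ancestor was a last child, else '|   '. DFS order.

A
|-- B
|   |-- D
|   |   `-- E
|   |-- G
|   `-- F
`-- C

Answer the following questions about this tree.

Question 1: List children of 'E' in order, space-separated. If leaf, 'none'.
Answer: none

Derivation:
Node E's children (from adjacency): (leaf)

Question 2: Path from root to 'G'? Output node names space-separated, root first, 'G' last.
Answer: A B G

Derivation:
Walk down from root: A -> B -> G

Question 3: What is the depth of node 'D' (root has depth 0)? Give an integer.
Path from root to D: A -> B -> D
Depth = number of edges = 2

Answer: 2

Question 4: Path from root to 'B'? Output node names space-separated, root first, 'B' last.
Walk down from root: A -> B

Answer: A B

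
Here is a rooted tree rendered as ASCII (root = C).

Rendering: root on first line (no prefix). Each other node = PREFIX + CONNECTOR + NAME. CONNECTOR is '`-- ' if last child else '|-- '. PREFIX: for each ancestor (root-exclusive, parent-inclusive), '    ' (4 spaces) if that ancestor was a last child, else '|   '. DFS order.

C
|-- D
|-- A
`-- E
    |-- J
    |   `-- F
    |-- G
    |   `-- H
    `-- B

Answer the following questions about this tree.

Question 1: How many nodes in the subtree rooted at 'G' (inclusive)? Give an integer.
Answer: 2

Derivation:
Subtree rooted at G contains: G, H
Count = 2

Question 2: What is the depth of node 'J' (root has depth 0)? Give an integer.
Answer: 2

Derivation:
Path from root to J: C -> E -> J
Depth = number of edges = 2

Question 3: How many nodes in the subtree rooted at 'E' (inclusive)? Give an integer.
Answer: 6

Derivation:
Subtree rooted at E contains: B, E, F, G, H, J
Count = 6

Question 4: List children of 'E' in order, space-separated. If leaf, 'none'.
Answer: J G B

Derivation:
Node E's children (from adjacency): J, G, B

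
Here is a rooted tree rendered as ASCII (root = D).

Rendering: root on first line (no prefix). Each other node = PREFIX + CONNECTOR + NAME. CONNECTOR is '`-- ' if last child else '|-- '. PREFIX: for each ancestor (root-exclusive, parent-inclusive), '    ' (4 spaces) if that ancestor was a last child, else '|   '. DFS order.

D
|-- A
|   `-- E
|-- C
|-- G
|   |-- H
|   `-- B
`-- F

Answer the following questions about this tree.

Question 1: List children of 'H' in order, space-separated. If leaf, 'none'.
Node H's children (from adjacency): (leaf)

Answer: none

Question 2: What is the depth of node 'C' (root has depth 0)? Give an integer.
Path from root to C: D -> C
Depth = number of edges = 1

Answer: 1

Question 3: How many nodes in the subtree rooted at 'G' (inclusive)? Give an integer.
Subtree rooted at G contains: B, G, H
Count = 3

Answer: 3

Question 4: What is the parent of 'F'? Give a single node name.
Scan adjacency: F appears as child of D

Answer: D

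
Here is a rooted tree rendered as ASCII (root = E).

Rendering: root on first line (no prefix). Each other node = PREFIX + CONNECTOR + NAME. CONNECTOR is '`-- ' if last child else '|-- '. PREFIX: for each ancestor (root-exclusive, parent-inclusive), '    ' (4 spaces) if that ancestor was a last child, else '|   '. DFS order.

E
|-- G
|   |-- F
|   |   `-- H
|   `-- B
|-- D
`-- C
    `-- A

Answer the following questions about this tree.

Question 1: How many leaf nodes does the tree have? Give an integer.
Leaves (nodes with no children): A, B, D, H

Answer: 4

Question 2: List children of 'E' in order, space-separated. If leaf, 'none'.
Node E's children (from adjacency): G, D, C

Answer: G D C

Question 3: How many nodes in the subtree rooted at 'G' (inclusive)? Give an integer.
Subtree rooted at G contains: B, F, G, H
Count = 4

Answer: 4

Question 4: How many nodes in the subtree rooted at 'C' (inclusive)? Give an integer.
Answer: 2

Derivation:
Subtree rooted at C contains: A, C
Count = 2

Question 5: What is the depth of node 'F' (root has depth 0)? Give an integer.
Answer: 2

Derivation:
Path from root to F: E -> G -> F
Depth = number of edges = 2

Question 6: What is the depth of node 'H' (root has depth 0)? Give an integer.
Path from root to H: E -> G -> F -> H
Depth = number of edges = 3

Answer: 3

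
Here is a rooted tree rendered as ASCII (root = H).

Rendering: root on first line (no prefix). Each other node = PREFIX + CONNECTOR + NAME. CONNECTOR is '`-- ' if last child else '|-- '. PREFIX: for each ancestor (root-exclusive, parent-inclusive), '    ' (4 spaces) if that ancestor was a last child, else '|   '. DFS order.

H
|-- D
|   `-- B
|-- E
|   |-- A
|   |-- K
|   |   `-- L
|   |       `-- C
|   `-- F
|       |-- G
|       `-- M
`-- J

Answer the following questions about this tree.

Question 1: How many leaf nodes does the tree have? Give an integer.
Leaves (nodes with no children): A, B, C, G, J, M

Answer: 6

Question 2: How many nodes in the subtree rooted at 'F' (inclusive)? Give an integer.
Answer: 3

Derivation:
Subtree rooted at F contains: F, G, M
Count = 3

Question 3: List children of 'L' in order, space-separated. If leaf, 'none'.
Answer: C

Derivation:
Node L's children (from adjacency): C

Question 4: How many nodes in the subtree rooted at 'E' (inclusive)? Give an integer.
Answer: 8

Derivation:
Subtree rooted at E contains: A, C, E, F, G, K, L, M
Count = 8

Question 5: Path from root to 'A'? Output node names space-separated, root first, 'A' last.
Walk down from root: H -> E -> A

Answer: H E A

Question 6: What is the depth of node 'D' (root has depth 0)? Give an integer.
Answer: 1

Derivation:
Path from root to D: H -> D
Depth = number of edges = 1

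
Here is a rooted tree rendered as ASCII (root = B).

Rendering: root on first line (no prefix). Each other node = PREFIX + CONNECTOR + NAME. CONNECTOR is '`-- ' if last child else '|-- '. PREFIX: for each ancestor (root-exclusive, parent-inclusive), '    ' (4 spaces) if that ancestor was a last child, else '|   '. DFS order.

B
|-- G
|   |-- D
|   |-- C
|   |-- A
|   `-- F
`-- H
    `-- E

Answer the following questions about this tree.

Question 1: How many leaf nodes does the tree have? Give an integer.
Answer: 5

Derivation:
Leaves (nodes with no children): A, C, D, E, F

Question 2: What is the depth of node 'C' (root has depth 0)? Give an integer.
Path from root to C: B -> G -> C
Depth = number of edges = 2

Answer: 2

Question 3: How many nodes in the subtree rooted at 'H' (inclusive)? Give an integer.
Subtree rooted at H contains: E, H
Count = 2

Answer: 2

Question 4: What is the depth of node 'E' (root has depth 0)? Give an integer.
Path from root to E: B -> H -> E
Depth = number of edges = 2

Answer: 2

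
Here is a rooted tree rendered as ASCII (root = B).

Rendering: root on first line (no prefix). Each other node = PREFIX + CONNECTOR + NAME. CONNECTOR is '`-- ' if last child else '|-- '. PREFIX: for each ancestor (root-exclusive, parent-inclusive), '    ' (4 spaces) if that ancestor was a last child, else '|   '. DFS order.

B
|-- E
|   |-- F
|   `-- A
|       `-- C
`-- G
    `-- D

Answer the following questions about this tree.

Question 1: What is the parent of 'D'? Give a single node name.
Answer: G

Derivation:
Scan adjacency: D appears as child of G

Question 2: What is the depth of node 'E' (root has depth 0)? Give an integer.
Answer: 1

Derivation:
Path from root to E: B -> E
Depth = number of edges = 1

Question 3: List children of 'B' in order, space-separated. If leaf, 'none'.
Answer: E G

Derivation:
Node B's children (from adjacency): E, G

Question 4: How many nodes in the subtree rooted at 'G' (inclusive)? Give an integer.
Answer: 2

Derivation:
Subtree rooted at G contains: D, G
Count = 2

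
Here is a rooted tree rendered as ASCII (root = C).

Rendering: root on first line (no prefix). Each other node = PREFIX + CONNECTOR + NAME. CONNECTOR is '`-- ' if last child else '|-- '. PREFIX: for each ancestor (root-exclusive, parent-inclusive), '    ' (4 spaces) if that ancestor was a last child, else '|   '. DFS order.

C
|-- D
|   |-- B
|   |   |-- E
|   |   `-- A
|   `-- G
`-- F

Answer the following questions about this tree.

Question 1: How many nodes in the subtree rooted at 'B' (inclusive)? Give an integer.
Answer: 3

Derivation:
Subtree rooted at B contains: A, B, E
Count = 3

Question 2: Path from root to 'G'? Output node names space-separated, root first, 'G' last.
Answer: C D G

Derivation:
Walk down from root: C -> D -> G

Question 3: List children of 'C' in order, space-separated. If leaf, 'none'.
Node C's children (from adjacency): D, F

Answer: D F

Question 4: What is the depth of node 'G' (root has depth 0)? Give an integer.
Answer: 2

Derivation:
Path from root to G: C -> D -> G
Depth = number of edges = 2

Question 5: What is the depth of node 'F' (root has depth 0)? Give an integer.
Path from root to F: C -> F
Depth = number of edges = 1

Answer: 1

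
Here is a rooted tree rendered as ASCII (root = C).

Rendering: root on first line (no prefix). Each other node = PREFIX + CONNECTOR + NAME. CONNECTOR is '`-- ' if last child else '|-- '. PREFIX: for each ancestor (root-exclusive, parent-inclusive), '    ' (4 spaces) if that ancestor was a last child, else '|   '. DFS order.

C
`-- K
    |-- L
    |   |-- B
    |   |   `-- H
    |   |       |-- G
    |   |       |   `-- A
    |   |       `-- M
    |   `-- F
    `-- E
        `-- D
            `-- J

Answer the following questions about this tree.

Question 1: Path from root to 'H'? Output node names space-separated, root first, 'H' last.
Answer: C K L B H

Derivation:
Walk down from root: C -> K -> L -> B -> H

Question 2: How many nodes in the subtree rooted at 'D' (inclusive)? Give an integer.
Subtree rooted at D contains: D, J
Count = 2

Answer: 2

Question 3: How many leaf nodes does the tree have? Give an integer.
Leaves (nodes with no children): A, F, J, M

Answer: 4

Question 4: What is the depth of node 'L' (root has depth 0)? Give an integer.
Path from root to L: C -> K -> L
Depth = number of edges = 2

Answer: 2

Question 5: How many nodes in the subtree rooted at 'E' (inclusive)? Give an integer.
Answer: 3

Derivation:
Subtree rooted at E contains: D, E, J
Count = 3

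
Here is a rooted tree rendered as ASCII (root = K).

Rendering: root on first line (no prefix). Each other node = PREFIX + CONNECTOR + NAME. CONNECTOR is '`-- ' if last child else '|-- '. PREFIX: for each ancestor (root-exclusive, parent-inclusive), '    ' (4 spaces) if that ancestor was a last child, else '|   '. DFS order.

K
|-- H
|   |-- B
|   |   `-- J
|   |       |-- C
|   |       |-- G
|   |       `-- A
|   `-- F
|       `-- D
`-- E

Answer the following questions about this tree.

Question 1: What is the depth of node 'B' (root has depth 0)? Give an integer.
Answer: 2

Derivation:
Path from root to B: K -> H -> B
Depth = number of edges = 2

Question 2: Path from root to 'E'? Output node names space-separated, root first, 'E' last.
Walk down from root: K -> E

Answer: K E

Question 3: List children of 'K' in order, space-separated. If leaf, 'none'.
Answer: H E

Derivation:
Node K's children (from adjacency): H, E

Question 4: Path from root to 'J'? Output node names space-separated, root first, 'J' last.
Walk down from root: K -> H -> B -> J

Answer: K H B J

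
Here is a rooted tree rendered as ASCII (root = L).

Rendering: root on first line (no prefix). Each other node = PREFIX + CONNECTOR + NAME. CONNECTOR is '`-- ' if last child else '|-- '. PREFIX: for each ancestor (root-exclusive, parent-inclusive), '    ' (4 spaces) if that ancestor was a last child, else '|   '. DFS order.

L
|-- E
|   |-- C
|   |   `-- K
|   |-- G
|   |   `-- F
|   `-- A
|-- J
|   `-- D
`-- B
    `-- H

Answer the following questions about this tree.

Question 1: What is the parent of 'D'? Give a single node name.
Answer: J

Derivation:
Scan adjacency: D appears as child of J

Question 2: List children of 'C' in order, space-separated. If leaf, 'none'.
Node C's children (from adjacency): K

Answer: K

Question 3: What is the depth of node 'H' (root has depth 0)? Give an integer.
Path from root to H: L -> B -> H
Depth = number of edges = 2

Answer: 2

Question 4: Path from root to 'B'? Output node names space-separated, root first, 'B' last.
Walk down from root: L -> B

Answer: L B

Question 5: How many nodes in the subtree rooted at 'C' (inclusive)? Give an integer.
Answer: 2

Derivation:
Subtree rooted at C contains: C, K
Count = 2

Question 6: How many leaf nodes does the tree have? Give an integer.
Leaves (nodes with no children): A, D, F, H, K

Answer: 5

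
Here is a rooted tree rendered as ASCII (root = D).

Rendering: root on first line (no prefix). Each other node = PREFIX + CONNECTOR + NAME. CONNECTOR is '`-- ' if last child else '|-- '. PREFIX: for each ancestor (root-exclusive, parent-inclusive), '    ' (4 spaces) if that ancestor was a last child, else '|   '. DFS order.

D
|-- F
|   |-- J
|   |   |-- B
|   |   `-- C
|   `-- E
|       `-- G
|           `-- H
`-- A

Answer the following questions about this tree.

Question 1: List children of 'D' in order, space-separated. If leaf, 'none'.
Node D's children (from adjacency): F, A

Answer: F A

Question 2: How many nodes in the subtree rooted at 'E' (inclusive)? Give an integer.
Answer: 3

Derivation:
Subtree rooted at E contains: E, G, H
Count = 3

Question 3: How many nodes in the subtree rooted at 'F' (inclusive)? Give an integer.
Subtree rooted at F contains: B, C, E, F, G, H, J
Count = 7

Answer: 7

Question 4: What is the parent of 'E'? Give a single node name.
Scan adjacency: E appears as child of F

Answer: F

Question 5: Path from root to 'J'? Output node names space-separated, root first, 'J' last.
Walk down from root: D -> F -> J

Answer: D F J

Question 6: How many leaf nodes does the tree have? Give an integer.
Answer: 4

Derivation:
Leaves (nodes with no children): A, B, C, H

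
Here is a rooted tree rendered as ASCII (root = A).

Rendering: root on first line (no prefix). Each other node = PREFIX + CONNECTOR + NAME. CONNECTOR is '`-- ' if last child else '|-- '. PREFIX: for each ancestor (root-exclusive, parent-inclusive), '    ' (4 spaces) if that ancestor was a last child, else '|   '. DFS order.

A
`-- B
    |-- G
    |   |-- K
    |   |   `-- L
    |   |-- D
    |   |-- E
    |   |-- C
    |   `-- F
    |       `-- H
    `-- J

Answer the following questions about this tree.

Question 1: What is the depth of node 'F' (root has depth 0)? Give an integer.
Answer: 3

Derivation:
Path from root to F: A -> B -> G -> F
Depth = number of edges = 3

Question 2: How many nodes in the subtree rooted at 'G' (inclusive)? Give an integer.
Subtree rooted at G contains: C, D, E, F, G, H, K, L
Count = 8

Answer: 8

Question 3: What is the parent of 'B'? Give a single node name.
Scan adjacency: B appears as child of A

Answer: A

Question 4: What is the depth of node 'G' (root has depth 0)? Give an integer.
Answer: 2

Derivation:
Path from root to G: A -> B -> G
Depth = number of edges = 2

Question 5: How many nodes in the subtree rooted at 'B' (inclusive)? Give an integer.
Subtree rooted at B contains: B, C, D, E, F, G, H, J, K, L
Count = 10

Answer: 10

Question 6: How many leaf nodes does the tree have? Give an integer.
Answer: 6

Derivation:
Leaves (nodes with no children): C, D, E, H, J, L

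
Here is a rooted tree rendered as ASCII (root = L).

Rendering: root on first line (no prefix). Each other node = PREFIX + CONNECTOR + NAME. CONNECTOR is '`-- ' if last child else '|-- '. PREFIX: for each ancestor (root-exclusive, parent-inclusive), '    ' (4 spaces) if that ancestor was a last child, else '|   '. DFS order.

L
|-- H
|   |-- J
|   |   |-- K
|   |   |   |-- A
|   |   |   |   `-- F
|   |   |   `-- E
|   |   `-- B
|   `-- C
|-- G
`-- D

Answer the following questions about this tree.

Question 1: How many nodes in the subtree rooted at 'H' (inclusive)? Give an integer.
Subtree rooted at H contains: A, B, C, E, F, H, J, K
Count = 8

Answer: 8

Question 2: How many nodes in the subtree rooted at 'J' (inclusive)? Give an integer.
Subtree rooted at J contains: A, B, E, F, J, K
Count = 6

Answer: 6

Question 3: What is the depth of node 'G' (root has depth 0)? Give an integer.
Path from root to G: L -> G
Depth = number of edges = 1

Answer: 1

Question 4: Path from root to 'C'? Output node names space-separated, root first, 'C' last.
Answer: L H C

Derivation:
Walk down from root: L -> H -> C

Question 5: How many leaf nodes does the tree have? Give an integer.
Leaves (nodes with no children): B, C, D, E, F, G

Answer: 6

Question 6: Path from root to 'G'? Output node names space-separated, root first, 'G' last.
Walk down from root: L -> G

Answer: L G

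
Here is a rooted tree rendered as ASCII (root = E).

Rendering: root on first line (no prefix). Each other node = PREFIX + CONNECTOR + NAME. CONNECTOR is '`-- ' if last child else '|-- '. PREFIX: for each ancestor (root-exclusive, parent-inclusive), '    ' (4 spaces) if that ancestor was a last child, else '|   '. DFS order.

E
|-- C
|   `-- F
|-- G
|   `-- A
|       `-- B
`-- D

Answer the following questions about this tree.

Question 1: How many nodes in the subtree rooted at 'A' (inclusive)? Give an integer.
Answer: 2

Derivation:
Subtree rooted at A contains: A, B
Count = 2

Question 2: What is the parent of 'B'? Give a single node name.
Answer: A

Derivation:
Scan adjacency: B appears as child of A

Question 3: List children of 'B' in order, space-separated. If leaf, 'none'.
Answer: none

Derivation:
Node B's children (from adjacency): (leaf)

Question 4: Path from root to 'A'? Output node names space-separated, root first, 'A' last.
Walk down from root: E -> G -> A

Answer: E G A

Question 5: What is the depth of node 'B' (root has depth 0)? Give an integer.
Answer: 3

Derivation:
Path from root to B: E -> G -> A -> B
Depth = number of edges = 3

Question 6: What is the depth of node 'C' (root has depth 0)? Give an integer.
Answer: 1

Derivation:
Path from root to C: E -> C
Depth = number of edges = 1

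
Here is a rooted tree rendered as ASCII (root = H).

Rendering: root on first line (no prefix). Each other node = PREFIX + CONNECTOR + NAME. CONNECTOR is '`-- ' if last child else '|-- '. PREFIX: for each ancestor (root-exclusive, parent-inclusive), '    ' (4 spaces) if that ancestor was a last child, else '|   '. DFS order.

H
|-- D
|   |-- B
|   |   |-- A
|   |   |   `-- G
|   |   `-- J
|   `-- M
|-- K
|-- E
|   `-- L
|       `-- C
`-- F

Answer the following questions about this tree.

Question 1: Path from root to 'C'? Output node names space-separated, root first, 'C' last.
Answer: H E L C

Derivation:
Walk down from root: H -> E -> L -> C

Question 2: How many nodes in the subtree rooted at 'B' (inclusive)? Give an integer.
Subtree rooted at B contains: A, B, G, J
Count = 4

Answer: 4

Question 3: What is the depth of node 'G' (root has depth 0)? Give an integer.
Answer: 4

Derivation:
Path from root to G: H -> D -> B -> A -> G
Depth = number of edges = 4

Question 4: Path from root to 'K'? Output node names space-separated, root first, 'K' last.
Answer: H K

Derivation:
Walk down from root: H -> K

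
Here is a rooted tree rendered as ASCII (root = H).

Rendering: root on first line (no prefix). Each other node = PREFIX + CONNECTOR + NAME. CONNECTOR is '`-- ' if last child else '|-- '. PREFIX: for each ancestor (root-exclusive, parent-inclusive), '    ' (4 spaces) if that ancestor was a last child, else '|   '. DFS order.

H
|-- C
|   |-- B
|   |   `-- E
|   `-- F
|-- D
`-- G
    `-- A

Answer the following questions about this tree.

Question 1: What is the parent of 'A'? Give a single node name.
Answer: G

Derivation:
Scan adjacency: A appears as child of G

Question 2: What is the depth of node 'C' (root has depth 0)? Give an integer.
Answer: 1

Derivation:
Path from root to C: H -> C
Depth = number of edges = 1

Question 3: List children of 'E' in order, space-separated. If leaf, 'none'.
Node E's children (from adjacency): (leaf)

Answer: none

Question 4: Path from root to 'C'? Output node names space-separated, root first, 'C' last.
Walk down from root: H -> C

Answer: H C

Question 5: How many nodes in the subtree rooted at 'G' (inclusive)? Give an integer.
Subtree rooted at G contains: A, G
Count = 2

Answer: 2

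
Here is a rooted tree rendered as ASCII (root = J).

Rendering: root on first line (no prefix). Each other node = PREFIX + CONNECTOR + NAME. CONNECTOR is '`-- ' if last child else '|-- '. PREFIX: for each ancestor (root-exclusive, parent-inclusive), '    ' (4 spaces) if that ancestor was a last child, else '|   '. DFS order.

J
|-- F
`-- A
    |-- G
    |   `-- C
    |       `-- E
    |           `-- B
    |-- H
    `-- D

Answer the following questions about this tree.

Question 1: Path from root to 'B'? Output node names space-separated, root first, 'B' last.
Walk down from root: J -> A -> G -> C -> E -> B

Answer: J A G C E B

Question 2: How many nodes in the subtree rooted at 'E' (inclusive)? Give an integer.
Answer: 2

Derivation:
Subtree rooted at E contains: B, E
Count = 2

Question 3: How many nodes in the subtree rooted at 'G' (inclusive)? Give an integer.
Answer: 4

Derivation:
Subtree rooted at G contains: B, C, E, G
Count = 4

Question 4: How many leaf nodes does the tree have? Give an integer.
Leaves (nodes with no children): B, D, F, H

Answer: 4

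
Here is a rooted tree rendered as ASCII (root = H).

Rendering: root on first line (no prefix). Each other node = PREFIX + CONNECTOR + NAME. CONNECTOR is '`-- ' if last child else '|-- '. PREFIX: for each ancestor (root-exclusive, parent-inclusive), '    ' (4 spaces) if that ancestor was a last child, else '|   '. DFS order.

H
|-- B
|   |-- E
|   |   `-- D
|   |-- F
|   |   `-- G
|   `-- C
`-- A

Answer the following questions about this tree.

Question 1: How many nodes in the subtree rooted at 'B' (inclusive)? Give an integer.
Answer: 6

Derivation:
Subtree rooted at B contains: B, C, D, E, F, G
Count = 6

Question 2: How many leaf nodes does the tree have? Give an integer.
Leaves (nodes with no children): A, C, D, G

Answer: 4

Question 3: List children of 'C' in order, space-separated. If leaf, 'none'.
Node C's children (from adjacency): (leaf)

Answer: none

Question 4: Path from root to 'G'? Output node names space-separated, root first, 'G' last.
Walk down from root: H -> B -> F -> G

Answer: H B F G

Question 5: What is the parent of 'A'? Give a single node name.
Answer: H

Derivation:
Scan adjacency: A appears as child of H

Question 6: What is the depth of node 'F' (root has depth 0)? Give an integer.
Path from root to F: H -> B -> F
Depth = number of edges = 2

Answer: 2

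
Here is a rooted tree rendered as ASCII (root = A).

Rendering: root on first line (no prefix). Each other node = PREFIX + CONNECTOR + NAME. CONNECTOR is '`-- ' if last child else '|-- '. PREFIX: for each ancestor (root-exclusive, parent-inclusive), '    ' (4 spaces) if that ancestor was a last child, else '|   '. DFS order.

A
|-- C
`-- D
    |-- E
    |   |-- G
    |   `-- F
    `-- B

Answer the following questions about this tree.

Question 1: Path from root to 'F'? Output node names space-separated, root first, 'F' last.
Answer: A D E F

Derivation:
Walk down from root: A -> D -> E -> F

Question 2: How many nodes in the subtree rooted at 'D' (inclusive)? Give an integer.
Subtree rooted at D contains: B, D, E, F, G
Count = 5

Answer: 5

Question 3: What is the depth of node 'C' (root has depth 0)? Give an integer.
Answer: 1

Derivation:
Path from root to C: A -> C
Depth = number of edges = 1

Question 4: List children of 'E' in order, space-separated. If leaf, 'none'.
Answer: G F

Derivation:
Node E's children (from adjacency): G, F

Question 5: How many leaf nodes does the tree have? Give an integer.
Leaves (nodes with no children): B, C, F, G

Answer: 4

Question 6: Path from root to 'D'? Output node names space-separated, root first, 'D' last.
Answer: A D

Derivation:
Walk down from root: A -> D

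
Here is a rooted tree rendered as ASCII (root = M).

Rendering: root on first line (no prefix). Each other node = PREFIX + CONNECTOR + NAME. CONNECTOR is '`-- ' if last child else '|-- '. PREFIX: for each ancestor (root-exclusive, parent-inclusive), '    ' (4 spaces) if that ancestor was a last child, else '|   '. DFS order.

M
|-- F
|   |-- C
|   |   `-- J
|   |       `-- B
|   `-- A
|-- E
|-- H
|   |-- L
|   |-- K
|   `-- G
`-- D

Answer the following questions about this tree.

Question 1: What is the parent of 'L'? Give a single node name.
Scan adjacency: L appears as child of H

Answer: H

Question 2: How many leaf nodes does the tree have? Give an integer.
Answer: 7

Derivation:
Leaves (nodes with no children): A, B, D, E, G, K, L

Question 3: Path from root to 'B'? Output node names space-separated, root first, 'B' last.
Answer: M F C J B

Derivation:
Walk down from root: M -> F -> C -> J -> B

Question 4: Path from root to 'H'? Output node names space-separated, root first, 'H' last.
Answer: M H

Derivation:
Walk down from root: M -> H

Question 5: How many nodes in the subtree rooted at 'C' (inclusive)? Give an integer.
Answer: 3

Derivation:
Subtree rooted at C contains: B, C, J
Count = 3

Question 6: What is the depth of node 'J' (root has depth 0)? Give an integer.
Answer: 3

Derivation:
Path from root to J: M -> F -> C -> J
Depth = number of edges = 3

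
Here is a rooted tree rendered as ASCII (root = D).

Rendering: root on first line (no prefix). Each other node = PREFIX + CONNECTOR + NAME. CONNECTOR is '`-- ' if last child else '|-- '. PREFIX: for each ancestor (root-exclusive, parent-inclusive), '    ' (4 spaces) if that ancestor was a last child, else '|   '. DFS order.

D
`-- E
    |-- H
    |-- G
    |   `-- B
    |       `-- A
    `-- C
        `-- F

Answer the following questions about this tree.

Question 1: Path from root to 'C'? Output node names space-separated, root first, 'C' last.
Answer: D E C

Derivation:
Walk down from root: D -> E -> C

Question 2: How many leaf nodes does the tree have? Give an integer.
Leaves (nodes with no children): A, F, H

Answer: 3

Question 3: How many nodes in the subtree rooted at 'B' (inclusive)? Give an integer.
Answer: 2

Derivation:
Subtree rooted at B contains: A, B
Count = 2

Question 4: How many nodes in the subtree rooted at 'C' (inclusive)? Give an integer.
Answer: 2

Derivation:
Subtree rooted at C contains: C, F
Count = 2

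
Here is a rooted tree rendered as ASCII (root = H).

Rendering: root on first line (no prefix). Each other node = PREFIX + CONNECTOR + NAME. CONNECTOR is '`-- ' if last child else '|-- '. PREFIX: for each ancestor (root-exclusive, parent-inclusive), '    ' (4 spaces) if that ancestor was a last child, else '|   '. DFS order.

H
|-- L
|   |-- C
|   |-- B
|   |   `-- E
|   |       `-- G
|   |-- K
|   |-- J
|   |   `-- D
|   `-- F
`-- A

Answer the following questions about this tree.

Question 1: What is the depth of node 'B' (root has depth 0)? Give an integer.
Answer: 2

Derivation:
Path from root to B: H -> L -> B
Depth = number of edges = 2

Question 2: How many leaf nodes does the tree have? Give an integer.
Leaves (nodes with no children): A, C, D, F, G, K

Answer: 6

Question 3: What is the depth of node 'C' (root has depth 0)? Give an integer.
Answer: 2

Derivation:
Path from root to C: H -> L -> C
Depth = number of edges = 2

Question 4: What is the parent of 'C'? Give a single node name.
Answer: L

Derivation:
Scan adjacency: C appears as child of L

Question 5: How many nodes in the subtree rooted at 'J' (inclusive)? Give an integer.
Answer: 2

Derivation:
Subtree rooted at J contains: D, J
Count = 2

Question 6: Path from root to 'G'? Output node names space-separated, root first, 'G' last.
Answer: H L B E G

Derivation:
Walk down from root: H -> L -> B -> E -> G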